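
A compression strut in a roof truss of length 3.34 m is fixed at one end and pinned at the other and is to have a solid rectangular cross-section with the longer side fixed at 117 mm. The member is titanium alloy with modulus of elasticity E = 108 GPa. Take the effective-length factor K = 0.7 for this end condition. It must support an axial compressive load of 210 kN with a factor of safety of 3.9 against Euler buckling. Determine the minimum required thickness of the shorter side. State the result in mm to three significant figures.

b ≈ 75.5 mm

Required P_cr = n·P = 3.9 × 210 = 819.0 kN
L_e = K·L = 0.7 × 3.34 = 2.338 m
Required I = P_cr·L_e²/(π²E) = 8.190×10^5 × 2.338² / (π² × 1.08×10^11) = 4.200×10^-6 m⁴
I_req = 4.200×10^6 mm⁴
Rectangle, weak axis: I_min = h·b³/12 with h = 117 mm fixed  ⇒  b = (12I/h)^(1/3) = 75.5 mm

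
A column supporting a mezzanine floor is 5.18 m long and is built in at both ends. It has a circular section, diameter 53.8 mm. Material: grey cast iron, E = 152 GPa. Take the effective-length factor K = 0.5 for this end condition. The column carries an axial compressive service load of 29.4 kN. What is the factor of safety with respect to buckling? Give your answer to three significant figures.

n ≈ 3.13

I = πd⁴/64 = π×53.8⁴/64 = 4.112×10^5 mm⁴
I = 4.112×10^5 mm⁴ = 4.112×10^-7 m⁴
Effective length L_e = K·L = 0.5 × 5.18 = 2.590 m
P_cr = π²EI / L_e² = π² × 152×10⁹ × 4.112×10^-7 / 2.590² = 9.197×10^4 N
Factor of safety n = P_cr / P = 91.969 / 29.4 = 3.13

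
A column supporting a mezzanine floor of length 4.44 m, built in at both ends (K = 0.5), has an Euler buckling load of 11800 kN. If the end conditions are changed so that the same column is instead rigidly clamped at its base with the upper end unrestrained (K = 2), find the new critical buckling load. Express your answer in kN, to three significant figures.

P_cr ∝ 1/K², so P_cr,new = P_cr,old × (K_old/K_new)² = 11800 × (0.5/2)²
= 11800 × 0.06250 = 738 kN

P_cr ≈ 738 kN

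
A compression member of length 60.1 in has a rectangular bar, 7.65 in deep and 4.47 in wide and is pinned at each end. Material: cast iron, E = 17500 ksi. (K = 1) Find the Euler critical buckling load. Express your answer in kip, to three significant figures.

Buckling occurs about the weak axis: I_min = h·b³/12 with b = 4.47 in (the shorter side).
I_min = 7.65×4.47³/12 = 56.94 in⁴
Effective length L_e = K·L = 1 × 60.1 = 60.10 in
P_cr = π²EI / L_e² = π² × 17500×10³ × 56.94 / 60.10² = 2.723×10^6 lb

P_cr ≈ 2720 kip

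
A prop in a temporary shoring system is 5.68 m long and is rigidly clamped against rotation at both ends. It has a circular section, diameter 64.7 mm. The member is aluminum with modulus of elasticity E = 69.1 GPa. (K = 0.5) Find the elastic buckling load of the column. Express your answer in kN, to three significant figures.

I = πd⁴/64 = π×64.7⁴/64 = 8.602×10^5 mm⁴
I = 8.602×10^5 mm⁴ = 8.602×10^-7 m⁴
Effective length L_e = K·L = 0.5 × 5.68 = 2.840 m
P_cr = π²EI / L_e² = π² × 69.1×10⁹ × 8.602×10^-7 / 2.840² = 7.273×10^4 N

P_cr ≈ 72.7 kN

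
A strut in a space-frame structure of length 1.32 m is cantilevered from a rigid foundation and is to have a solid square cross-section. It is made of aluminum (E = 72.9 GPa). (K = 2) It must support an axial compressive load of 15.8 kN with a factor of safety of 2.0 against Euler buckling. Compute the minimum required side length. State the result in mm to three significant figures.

Required P_cr = n·P = 2.0 × 15.8 = 31.60 kN
L_e = K·L = 2 × 1.32 = 2.640 m
Required I = P_cr·L_e²/(π²E) = 3.160×10^4 × 2.640² / (π² × 7.29×10^10) = 3.061×10^-7 m⁴
I_req = 3.061×10^5 mm⁴
Solid square: I = a⁴/12  ⇒  a = (12I)^(1/4) = (12×3.061×10^5)^(1/4) = 43.8 mm

a ≈ 43.8 mm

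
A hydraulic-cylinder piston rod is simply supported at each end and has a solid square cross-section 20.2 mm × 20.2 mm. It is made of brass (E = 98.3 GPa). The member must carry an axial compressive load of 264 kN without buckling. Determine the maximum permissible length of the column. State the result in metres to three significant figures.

I = a⁴/12 = 20.2⁴/12 = 1.387×10^4 mm⁴
I = 1.387×10^-8 m⁴
At the buckling limit P_cr = P = 2.640×10^5 N
From P_cr = π²EI/(K·L)²:  L = (1/K)·√(π²EI/P_cr) = (1/1)·√(π²×9.83×10^10×1.387×10^-8/2.640×10^5)
L = 0.226 m

L_max ≈ 0.226 m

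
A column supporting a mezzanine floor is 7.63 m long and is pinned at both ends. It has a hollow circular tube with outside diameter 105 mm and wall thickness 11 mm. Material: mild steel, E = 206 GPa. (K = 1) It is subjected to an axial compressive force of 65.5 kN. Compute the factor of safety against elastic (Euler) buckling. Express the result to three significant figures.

n ≈ 1.94

Inner diameter d_i = 105 − 2×11 = 83.00 mm
I = π(d_o⁴ − d_i⁴)/64 = π(105⁴ − 83.00⁴)/64 = 3.637×10^6 mm⁴
I = 3.637×10^6 mm⁴ = 3.637×10^-6 m⁴
Effective length L_e = K·L = 1 × 7.63 = 7.630 m
P_cr = π²EI / L_e² = π² × 206×10⁹ × 3.637×10^-6 / 7.630² = 1.270×10^5 N
Factor of safety n = P_cr / P = 127.02 / 65.5 = 1.94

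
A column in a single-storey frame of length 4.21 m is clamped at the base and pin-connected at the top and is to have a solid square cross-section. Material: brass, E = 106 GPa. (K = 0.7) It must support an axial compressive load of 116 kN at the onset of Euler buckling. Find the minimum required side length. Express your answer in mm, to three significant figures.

L_e = K·L = 0.7 × 4.21 = 2.947 m
Required I = P_cr·L_e²/(π²E) = 1.160×10^5 × 2.947² / (π² × 1.06×10^11) = 9.630×10^-7 m⁴
I_req = 9.630×10^5 mm⁴
Solid square: I = a⁴/12  ⇒  a = (12I)^(1/4) = (12×9.630×10^5)^(1/4) = 58.3 mm

a ≈ 58.3 mm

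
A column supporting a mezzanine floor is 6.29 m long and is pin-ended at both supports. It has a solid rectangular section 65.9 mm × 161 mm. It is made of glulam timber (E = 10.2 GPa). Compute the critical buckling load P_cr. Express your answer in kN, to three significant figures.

P_cr ≈ 9.77 kN

Buckling occurs about the weak axis: I_min = h·b³/12 with b = 65.9 mm (the shorter side).
I_min = 161×65.9³/12 = 3.840×10^6 mm⁴
I = 3.840×10^6 mm⁴ = 3.840×10^-6 m⁴
Effective length L_e = K·L = 1 × 6.29 = 6.290 m
P_cr = π²EI / L_e² = π² × 10.2×10⁹ × 3.840×10^-6 / 6.290² = 9.770×10^3 N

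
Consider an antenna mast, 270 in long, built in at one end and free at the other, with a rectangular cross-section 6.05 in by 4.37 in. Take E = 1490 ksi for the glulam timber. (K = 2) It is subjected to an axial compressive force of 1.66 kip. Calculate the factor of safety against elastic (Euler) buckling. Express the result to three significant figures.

n ≈ 1.28

Buckling occurs about the weak axis: I_min = h·b³/12 with b = 4.37 in (the shorter side).
I_min = 6.05×4.37³/12 = 42.07 in⁴
Effective length L_e = K·L = 2 × 270 = 540.0 in
P_cr = π²EI / L_e² = π² × 1490×10³ × 42.07 / 540.0² = 2.122×10^3 lb
Factor of safety n = P_cr / P = 2.1219 / 1.66 = 1.28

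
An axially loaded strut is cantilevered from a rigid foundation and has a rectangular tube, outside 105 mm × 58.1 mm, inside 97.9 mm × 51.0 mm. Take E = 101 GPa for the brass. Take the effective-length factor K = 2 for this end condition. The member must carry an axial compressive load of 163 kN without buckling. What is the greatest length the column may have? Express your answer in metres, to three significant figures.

L_max ≈ 0.984 m

Weak-axis I_min = (h_o·b_o³ − h_i·b_i³)/12 with b_o = 58.1, b_i = 51.00 mm (shorter outer/inner sides).
I_min = (105×58.1³ − 97.90×51.00³)/12 = 6.339×10^5 mm⁴
I = 6.339×10^-7 m⁴
At the buckling limit P_cr = P = 1.630×10^5 N
From P_cr = π²EI/(K·L)²:  L = (1/K)·√(π²EI/P_cr) = (1/2)·√(π²×1.01×10^11×6.339×10^-7/1.630×10^5)
L = 0.984 m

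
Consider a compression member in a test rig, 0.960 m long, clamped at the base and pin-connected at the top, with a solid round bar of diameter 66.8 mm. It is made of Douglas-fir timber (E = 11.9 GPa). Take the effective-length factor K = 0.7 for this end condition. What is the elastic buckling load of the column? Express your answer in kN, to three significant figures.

P_cr ≈ 254 kN

I = πd⁴/64 = π×66.8⁴/64 = 9.774×10^5 mm⁴
I = 9.774×10^5 mm⁴ = 9.774×10^-7 m⁴
Effective length L_e = K·L = 0.7 × 0.960 = 0.6720 m
P_cr = π²EI / L_e² = π² × 11.9×10⁹ × 9.774×10^-7 / 0.6720² = 2.542×10^5 N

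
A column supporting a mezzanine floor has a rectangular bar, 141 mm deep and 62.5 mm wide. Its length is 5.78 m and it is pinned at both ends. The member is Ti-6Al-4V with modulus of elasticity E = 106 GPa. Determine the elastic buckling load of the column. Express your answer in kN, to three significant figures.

P_cr ≈ 89.8 kN

Buckling occurs about the weak axis: I_min = h·b³/12 with b = 62.5 mm (the shorter side).
I_min = 141×62.5³/12 = 2.869×10^6 mm⁴
I = 2.869×10^6 mm⁴ = 2.869×10^-6 m⁴
Effective length L_e = K·L = 1 × 5.78 = 5.780 m
P_cr = π²EI / L_e² = π² × 106×10⁹ × 2.869×10^-6 / 5.780² = 8.983×10^4 N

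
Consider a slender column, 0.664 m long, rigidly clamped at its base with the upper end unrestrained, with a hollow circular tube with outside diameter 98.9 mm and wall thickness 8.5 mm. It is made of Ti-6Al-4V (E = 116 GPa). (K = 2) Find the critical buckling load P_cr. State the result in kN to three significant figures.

P_cr ≈ 1610 kN

Inner diameter d_i = 98.9 − 2×8.5 = 81.90 mm
I = π(d_o⁴ − d_i⁴)/64 = π(98.9⁴ − 81.90⁴)/64 = 2.488×10^6 mm⁴
I = 2.488×10^6 mm⁴ = 2.488×10^-6 m⁴
Effective length L_e = K·L = 2 × 0.664 = 1.328 m
P_cr = π²EI / L_e² = π² × 116×10⁹ × 2.488×10^-6 / 1.328² = 1.615×10^6 N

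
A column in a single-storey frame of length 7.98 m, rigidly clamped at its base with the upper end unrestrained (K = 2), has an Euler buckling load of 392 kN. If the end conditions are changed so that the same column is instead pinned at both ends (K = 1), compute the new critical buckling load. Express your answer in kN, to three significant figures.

P_cr ≈ 1570 kN

P_cr ∝ 1/K², so P_cr,new = P_cr,old × (K_old/K_new)² = 392 × (2/1)²
= 392 × 4.000 = 1570 kN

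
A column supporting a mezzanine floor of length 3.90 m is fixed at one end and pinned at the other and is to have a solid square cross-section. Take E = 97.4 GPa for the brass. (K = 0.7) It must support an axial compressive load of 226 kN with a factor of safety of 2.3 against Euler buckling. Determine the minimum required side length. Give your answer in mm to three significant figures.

Required P_cr = n·P = 2.3 × 226 = 519.8 kN
L_e = K·L = 0.7 × 3.90 = 2.730 m
Required I = P_cr·L_e²/(π²E) = 5.198×10^5 × 2.730² / (π² × 9.74×10^10) = 4.030×10^-6 m⁴
I_req = 4.030×10^6 mm⁴
Solid square: I = a⁴/12  ⇒  a = (12I)^(1/4) = (12×4.030×10^6)^(1/4) = 83.4 mm

a ≈ 83.4 mm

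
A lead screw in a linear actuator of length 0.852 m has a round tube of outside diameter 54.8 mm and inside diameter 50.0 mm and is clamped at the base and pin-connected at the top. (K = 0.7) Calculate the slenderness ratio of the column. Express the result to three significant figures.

λ ≈ 32.2

d_o = 54.8 mm, d_i = 50.0 mm
I = π(d_o⁴ − d_i⁴)/64 = π(54.8⁴ − 50.00⁴)/64 = 1.359×10^5 mm⁴
A = 395.1 mm²;  r_min = √(I/A) = √(1.359×10^5/395.1) = 18.55 mm
L_e = K·L = 0.7 × 0.852 m = 0.5964 m = 596.40 mm
λ = L_e / r_min = 596.40 / 18.55 = 32.2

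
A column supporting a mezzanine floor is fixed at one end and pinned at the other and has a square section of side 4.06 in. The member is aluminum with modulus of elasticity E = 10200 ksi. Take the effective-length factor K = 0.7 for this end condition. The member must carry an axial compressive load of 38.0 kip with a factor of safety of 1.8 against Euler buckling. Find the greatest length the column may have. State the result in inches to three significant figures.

I = a⁴/12 = 4.06⁴/12 = 22.64 in⁴
Required critical load P_cr = n·P = 1.8 × 38.0 = 68.40 kip = 6.840×10^4 lb
From P_cr = π²EI/(K·L)²:  L = (1/K)·√(π²EI/P_cr) = (1/0.7)·√(π²×1.02×10^7×22.64/6.840×10^4)
L = 261 in

L_max ≈ 261 in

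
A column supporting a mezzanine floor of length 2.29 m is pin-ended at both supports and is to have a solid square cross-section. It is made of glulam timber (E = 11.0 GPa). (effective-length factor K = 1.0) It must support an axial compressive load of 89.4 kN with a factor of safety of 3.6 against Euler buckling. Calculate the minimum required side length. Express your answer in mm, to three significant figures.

a ≈ 117 mm

Required P_cr = n·P = 3.6 × 89.4 = 321.8 kN
L_e = K·L = 1 × 2.29 = 2.290 m
Required I = P_cr·L_e²/(π²E) = 3.218×10^5 × 2.290² / (π² × 1.10×10^10) = 1.555×10^-5 m⁴
I_req = 1.555×10^7 mm⁴
Solid square: I = a⁴/12  ⇒  a = (12I)^(1/4) = (12×1.555×10^7)^(1/4) = 117 mm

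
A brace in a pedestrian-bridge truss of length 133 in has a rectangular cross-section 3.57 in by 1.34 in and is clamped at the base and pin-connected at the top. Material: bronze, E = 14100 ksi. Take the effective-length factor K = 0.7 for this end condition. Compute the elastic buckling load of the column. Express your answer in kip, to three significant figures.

P_cr ≈ 11.5 kip

Buckling occurs about the weak axis: I_min = h·b³/12 with b = 1.34 in (the shorter side).
I_min = 3.57×1.34³/12 = 0.7158 in⁴
Effective length L_e = K·L = 0.7 × 133 = 93.10 in
P_cr = π²EI / L_e² = π² × 14100×10³ × 0.7158 / 93.10² = 1.149×10^4 lb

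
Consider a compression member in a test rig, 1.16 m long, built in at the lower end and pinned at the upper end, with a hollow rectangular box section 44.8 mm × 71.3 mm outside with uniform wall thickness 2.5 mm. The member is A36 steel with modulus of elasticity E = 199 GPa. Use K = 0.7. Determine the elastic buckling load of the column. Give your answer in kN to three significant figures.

P_cr ≈ 554 kN

Inner dimensions: h_i = 71.3 − 2×2.5 = 66.30 mm, b_i = 44.8 − 2×2.5 = 39.80 mm
Weak-axis I_min = (h_o·b_o³ − h_i·b_i³)/12 with b_o = 44.8, b_i = 39.80 mm (shorter outer/inner sides).
I_min = (71.3×44.8³ − 66.30×39.80³)/12 = 1.859×10^5 mm⁴
I = 1.859×10^5 mm⁴ = 1.859×10^-7 m⁴
Effective length L_e = K·L = 0.7 × 1.16 = 0.8120 m
P_cr = π²EI / L_e² = π² × 199×10⁹ × 1.859×10^-7 / 0.8120² = 5.538×10^5 N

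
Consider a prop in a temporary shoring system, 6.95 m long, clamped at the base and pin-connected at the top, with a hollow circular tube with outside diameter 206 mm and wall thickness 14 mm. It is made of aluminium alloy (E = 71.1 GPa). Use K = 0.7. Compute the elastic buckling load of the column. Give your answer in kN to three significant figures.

Inner diameter d_i = 206 − 2×14 = 178.0 mm
I = π(d_o⁴ − d_i⁴)/64 = π(206⁴ − 178.0⁴)/64 = 3.912×10^7 mm⁴
I = 3.912×10^7 mm⁴ = 3.912×10^-5 m⁴
Effective length L_e = K·L = 0.7 × 6.95 = 4.865 m
P_cr = π²EI / L_e² = π² × 71.1×10⁹ × 3.912×10^-5 / 4.865² = 1.160×10^6 N

P_cr ≈ 1160 kN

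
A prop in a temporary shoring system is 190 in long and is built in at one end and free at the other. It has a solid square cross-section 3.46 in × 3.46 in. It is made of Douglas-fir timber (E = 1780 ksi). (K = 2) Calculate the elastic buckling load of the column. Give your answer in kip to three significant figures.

P_cr ≈ 1.45 kip

I = a⁴/12 = 3.46⁴/12 = 11.94 in⁴
Effective length L_e = K·L = 2 × 190 = 380.0 in
P_cr = π²EI / L_e² = π² × 1780×10³ × 11.94 / 380.0² = 1.453×10^3 lb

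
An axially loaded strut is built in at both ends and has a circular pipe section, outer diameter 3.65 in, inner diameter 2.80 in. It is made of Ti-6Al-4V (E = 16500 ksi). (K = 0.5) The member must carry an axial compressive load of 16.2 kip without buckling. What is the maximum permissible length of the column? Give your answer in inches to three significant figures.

d_o = 3.65 in, d_i = 2.80 in
I = π(d_o⁴ − d_i⁴)/64 = π(3.65⁴ − 2.800⁴)/64 = 5.695 in⁴
At the buckling limit P_cr = P = 1.620×10^4 lb
From P_cr = π²EI/(K·L)²:  L = (1/K)·√(π²EI/P_cr) = (1/0.5)·√(π²×1.65×10^7×5.695/1.620×10^4)
L = 479 in

L_max ≈ 479 in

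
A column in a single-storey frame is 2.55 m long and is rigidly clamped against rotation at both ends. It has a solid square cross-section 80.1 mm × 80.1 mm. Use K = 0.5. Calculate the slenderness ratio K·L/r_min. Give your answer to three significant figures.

λ ≈ 55.1

I = a⁴/12 = 80.1⁴/12 = 3.430×10^6 mm⁴
A = 6.416×10^3 mm²;  r_min = √(I/A) = √(3.430×10^6/6.416×10^3) = 23.12 mm
L_e = K·L = 0.5 × 2.55 m = 1.275 m = 1275.0 mm
λ = L_e / r_min = 1275.0 / 23.12 = 55.1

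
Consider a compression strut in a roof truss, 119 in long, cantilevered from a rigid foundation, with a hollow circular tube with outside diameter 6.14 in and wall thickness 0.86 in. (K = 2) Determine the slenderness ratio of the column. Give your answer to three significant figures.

λ ≈ 126

Inner diameter d_i = 6.14 − 2×0.86 = 4.420 in
I = π(d_o⁴ − d_i⁴)/64 = π(6.14⁴ − 4.420⁴)/64 = 51.03 in⁴
A = 14.27 in²;  r_min = √(I/A) = √(51.03/14.27) = 1.891 in
L_e = K·L = 2 × 119 = 238.0 in
λ = L_e / r_min = 238.00 / 1.891 = 126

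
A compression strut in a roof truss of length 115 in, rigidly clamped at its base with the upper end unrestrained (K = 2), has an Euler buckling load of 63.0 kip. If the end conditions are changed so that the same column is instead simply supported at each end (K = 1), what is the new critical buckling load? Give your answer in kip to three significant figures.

P_cr ∝ 1/K², so P_cr,new = P_cr,old × (K_old/K_new)² = 63.0 × (2/1)²
= 63.0 × 4.000 = 252 kip

P_cr ≈ 252 kip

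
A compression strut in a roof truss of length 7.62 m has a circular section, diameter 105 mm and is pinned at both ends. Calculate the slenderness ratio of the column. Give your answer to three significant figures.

I = πd⁴/64 = π×105⁴/64 = 5.967×10^6 mm⁴
A = 8.659×10^3 mm²;  r_min = √(I/A) = √(5.967×10^6/8.659×10^3) = 26.25 mm
L_e = K·L = 1 × 7.62 m = 7.620 m = 7620.0 mm
λ = L_e / r_min = 7620.0 / 26.25 = 290

λ ≈ 290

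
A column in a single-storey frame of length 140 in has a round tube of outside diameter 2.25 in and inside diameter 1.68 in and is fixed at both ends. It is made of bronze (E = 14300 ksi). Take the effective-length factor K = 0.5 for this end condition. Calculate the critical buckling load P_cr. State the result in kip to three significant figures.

d_o = 2.25 in, d_i = 1.68 in
I = π(d_o⁴ − d_i⁴)/64 = π(2.25⁴ − 1.680⁴)/64 = 0.8670 in⁴
Effective length L_e = K·L = 0.5 × 140 = 70.00 in
P_cr = π²EI / L_e² = π² × 14300×10³ × 0.8670 / 70.00² = 2.497×10^4 lb

P_cr ≈ 25.0 kip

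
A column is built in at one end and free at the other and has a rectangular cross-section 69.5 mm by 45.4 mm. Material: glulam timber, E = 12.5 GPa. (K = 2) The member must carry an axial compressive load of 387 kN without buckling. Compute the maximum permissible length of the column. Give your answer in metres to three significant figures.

L_max ≈ 0.208 m

Buckling occurs about the weak axis: I_min = h·b³/12 with b = 45.4 mm (the shorter side).
I_min = 69.5×45.4³/12 = 5.420×10^5 mm⁴
I = 5.420×10^-7 m⁴
At the buckling limit P_cr = P = 3.870×10^5 N
From P_cr = π²EI/(K·L)²:  L = (1/K)·√(π²EI/P_cr) = (1/2)·√(π²×1.25×10^10×5.420×10^-7/3.870×10^5)
L = 0.208 m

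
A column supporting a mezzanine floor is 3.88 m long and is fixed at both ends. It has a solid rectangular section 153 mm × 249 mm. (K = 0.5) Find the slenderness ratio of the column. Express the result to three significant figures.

λ ≈ 43.9

For a rectangle r_min = b/√12 = 153/√12 = 44.17 mm
L_e = K·L = 0.5 × 3.88 m = 1.940 m = 1940.0 mm
λ = L_e / r_min = 1940.0 / 44.17 = 43.9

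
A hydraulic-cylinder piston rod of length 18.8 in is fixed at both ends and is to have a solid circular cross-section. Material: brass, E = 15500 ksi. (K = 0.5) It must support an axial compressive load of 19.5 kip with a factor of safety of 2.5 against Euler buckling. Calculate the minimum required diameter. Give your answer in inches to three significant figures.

Required P_cr = n·P = 2.5 × 19.5 = 48.75 kip
L_e = K·L = 0.5 × 18.8 = 9.400 in
Required I = P_cr·L_e²/(π²E) = 4.875×10^4 × 9.400² / (π² × 1.55×10^7) = 2.816×10^-2 in⁴
Solid circle: I = πd⁴/64  ⇒  d = (64I/π)^(1/4) = (64×2.816×10^-2/π)^(1/4) = 0.870 in

d ≈ 0.870 in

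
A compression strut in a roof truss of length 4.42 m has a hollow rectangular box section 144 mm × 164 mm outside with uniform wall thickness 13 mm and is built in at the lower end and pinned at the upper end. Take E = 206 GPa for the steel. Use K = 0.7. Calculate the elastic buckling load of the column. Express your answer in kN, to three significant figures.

Inner dimensions: h_i = 164 − 2×13 = 138.0 mm, b_i = 144 − 2×13 = 118.0 mm
Weak-axis I_min = (h_o·b_o³ − h_i·b_i³)/12 with b_o = 144, b_i = 118.0 mm (shorter outer/inner sides).
I_min = (164×144³ − 138.0×118.0³)/12 = 2.191×10^7 mm⁴
I = 2.191×10^7 mm⁴ = 2.191×10^-5 m⁴
Effective length L_e = K·L = 0.7 × 4.42 = 3.094 m
P_cr = π²EI / L_e² = π² × 206×10⁹ × 2.191×10^-5 / 3.094² = 4.654×10^6 N

P_cr ≈ 4650 kN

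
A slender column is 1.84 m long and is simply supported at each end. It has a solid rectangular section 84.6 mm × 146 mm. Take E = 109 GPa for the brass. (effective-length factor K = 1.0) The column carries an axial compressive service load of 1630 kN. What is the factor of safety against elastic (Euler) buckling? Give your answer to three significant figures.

Buckling occurs about the weak axis: I_min = h·b³/12 with b = 84.6 mm (the shorter side).
I_min = 146×84.6³/12 = 7.367×10^6 mm⁴
I = 7.367×10^6 mm⁴ = 7.367×10^-6 m⁴
Effective length L_e = K·L = 1 × 1.84 = 1.840 m
P_cr = π²EI / L_e² = π² × 109×10⁹ × 7.367×10^-6 / 1.840² = 2.341×10^6 N
Factor of safety n = P_cr / P = 2340.8 / 1630 = 1.44

n ≈ 1.44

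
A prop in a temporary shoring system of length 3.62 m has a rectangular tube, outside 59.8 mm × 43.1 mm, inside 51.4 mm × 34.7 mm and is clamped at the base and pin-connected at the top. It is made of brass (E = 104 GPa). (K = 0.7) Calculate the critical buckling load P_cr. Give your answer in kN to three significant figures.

P_cr ≈ 35.2 kN

Weak-axis I_min = (h_o·b_o³ − h_i·b_i³)/12 with b_o = 43.1, b_i = 34.70 mm (shorter outer/inner sides).
I_min = (59.8×43.1³ − 51.40×34.70³)/12 = 2.200×10^5 mm⁴
I = 2.200×10^5 mm⁴ = 2.200×10^-7 m⁴
Effective length L_e = K·L = 0.7 × 3.62 = 2.534 m
P_cr = π²EI / L_e² = π² × 104×10⁹ × 2.200×10^-7 / 2.534² = 3.517×10^4 N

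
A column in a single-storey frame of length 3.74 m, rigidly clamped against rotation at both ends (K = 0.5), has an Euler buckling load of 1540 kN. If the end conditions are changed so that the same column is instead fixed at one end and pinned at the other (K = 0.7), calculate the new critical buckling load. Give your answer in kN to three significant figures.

P_cr ≈ 786 kN

P_cr ∝ 1/K², so P_cr,new = P_cr,old × (K_old/K_new)² = 1540 × (0.5/0.7)²
= 1540 × 0.5102 = 786 kN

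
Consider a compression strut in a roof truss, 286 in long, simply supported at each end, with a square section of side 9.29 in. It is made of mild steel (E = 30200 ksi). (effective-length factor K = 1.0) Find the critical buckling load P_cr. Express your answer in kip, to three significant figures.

P_cr ≈ 2260 kip

I = a⁴/12 = 9.29⁴/12 = 620.7 in⁴
Effective length L_e = K·L = 1 × 286 = 286.0 in
P_cr = π²EI / L_e² = π² × 30200×10³ × 620.7 / 286.0² = 2.262×10^6 lb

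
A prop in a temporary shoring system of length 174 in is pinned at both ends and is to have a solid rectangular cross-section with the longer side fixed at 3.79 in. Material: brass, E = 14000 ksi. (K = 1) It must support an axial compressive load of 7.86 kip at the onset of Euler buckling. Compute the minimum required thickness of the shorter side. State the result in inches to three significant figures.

L_e = K·L = 1 × 174 = 174.0 in
Required I = P_cr·L_e²/(π²E) = 7.860×10^3 × 174.0² / (π² × 1.40×10^7) = 1.722 in⁴
Rectangle, weak axis: I_min = h·b³/12 with h = 3.79 in fixed  ⇒  b = (12I/h)^(1/3) = 1.76 in

b ≈ 1.76 in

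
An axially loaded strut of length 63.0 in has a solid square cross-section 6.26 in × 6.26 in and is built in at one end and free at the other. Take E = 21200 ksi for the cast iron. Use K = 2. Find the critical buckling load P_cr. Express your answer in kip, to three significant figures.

P_cr ≈ 1690 kip

I = a⁴/12 = 6.26⁴/12 = 128.0 in⁴
Effective length L_e = K·L = 2 × 63.0 = 126.0 in
P_cr = π²EI / L_e² = π² × 21200×10³ × 128.0 / 126.0² = 1.687×10^6 lb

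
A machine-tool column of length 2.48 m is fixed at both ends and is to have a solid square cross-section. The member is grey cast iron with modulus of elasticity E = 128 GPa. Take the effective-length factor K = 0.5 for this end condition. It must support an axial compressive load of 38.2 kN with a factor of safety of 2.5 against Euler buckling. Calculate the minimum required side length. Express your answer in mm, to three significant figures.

a ≈ 34.4 mm

Required P_cr = n·P = 2.5 × 38.2 = 95.50 kN
L_e = K·L = 0.5 × 2.48 = 1.240 m
Required I = P_cr·L_e²/(π²E) = 9.550×10^4 × 1.240² / (π² × 1.28×10^11) = 1.162×10^-7 m⁴
I_req = 1.162×10^5 mm⁴
Solid square: I = a⁴/12  ⇒  a = (12I)^(1/4) = (12×1.162×10^5)^(1/4) = 34.4 mm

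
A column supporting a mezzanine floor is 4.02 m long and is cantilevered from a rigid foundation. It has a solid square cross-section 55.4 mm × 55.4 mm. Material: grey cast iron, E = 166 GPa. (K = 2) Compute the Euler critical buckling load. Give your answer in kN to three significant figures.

P_cr ≈ 19.9 kN

I = a⁴/12 = 55.4⁴/12 = 7.850×10^5 mm⁴
I = 7.850×10^5 mm⁴ = 7.850×10^-7 m⁴
Effective length L_e = K·L = 2 × 4.02 = 8.040 m
P_cr = π²EI / L_e² = π² × 166×10⁹ × 7.850×10^-7 / 8.040² = 1.990×10^4 N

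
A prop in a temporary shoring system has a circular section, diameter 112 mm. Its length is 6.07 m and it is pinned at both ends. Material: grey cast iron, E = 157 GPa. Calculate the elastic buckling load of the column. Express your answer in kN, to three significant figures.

P_cr ≈ 325 kN

I = πd⁴/64 = π×112⁴/64 = 7.724×10^6 mm⁴
I = 7.724×10^6 mm⁴ = 7.724×10^-6 m⁴
Effective length L_e = K·L = 1 × 6.07 = 6.070 m
P_cr = π²EI / L_e² = π² × 157×10⁹ × 7.724×10^-6 / 6.070² = 3.248×10^5 N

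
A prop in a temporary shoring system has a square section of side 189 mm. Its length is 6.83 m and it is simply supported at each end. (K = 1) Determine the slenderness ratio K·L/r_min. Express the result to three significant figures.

λ ≈ 125

For a square r = a/√12 = 189/√12 = 54.56 mm
L_e = K·L = 1 × 6.83 m = 6.830 m = 6830.0 mm
λ = L_e / r_min = 6830.0 / 54.56 = 125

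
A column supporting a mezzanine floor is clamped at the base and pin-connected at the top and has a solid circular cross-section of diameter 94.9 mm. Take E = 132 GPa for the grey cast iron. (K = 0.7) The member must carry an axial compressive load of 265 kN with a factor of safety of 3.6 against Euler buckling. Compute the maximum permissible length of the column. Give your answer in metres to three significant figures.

L_max ≈ 3.33 m

I = πd⁴/64 = π×94.9⁴/64 = 3.981×10^6 mm⁴
I = 3.981×10^-6 m⁴
Required critical load P_cr = n·P = 3.6 × 265 = 954.0 kN = 9.540×10^5 N
From P_cr = π²EI/(K·L)²:  L = (1/K)·√(π²EI/P_cr) = (1/0.7)·√(π²×1.32×10^11×3.981×10^-6/9.540×10^5)
L = 3.33 m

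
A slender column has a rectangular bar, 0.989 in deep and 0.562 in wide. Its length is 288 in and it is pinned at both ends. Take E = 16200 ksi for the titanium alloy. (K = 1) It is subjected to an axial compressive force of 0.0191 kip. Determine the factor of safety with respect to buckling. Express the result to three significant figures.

n ≈ 1.48

Buckling occurs about the weak axis: I_min = h·b³/12 with b = 0.562 in (the shorter side).
I_min = 0.989×0.562³/12 = 1.463×10^-2 in⁴
Effective length L_e = K·L = 1 × 288 = 288.0 in
P_cr = π²EI / L_e² = π² × 16200×10³ × 1.463×10^-2 / 288.0² = 28.20 lb
Factor of safety n = P_cr / P = 0.028200 / 0.0191 = 1.48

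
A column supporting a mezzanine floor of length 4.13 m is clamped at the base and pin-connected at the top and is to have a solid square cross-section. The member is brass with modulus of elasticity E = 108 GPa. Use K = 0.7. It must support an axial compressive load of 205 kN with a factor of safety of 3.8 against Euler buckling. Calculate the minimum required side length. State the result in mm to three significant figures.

a ≈ 92.5 mm

Required P_cr = n·P = 3.8 × 205 = 779.0 kN
L_e = K·L = 0.7 × 4.13 = 2.891 m
Required I = P_cr·L_e²/(π²E) = 7.790×10^5 × 2.891² / (π² × 1.08×10^11) = 6.108×10^-6 m⁴
I_req = 6.108×10^6 mm⁴
Solid square: I = a⁴/12  ⇒  a = (12I)^(1/4) = (12×6.108×10^6)^(1/4) = 92.5 mm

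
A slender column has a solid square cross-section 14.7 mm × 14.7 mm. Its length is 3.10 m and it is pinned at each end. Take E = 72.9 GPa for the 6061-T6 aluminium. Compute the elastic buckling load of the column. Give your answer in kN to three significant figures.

I = a⁴/12 = 14.7⁴/12 = 3.891×10^3 mm⁴
I = 3.891×10^3 mm⁴ = 3.891×10^-9 m⁴
Effective length L_e = K·L = 1 × 3.10 = 3.100 m
P_cr = π²EI / L_e² = π² × 72.9×10⁹ × 3.891×10^-9 / 3.100² = 291.3 N

P_cr ≈ 0.291 kN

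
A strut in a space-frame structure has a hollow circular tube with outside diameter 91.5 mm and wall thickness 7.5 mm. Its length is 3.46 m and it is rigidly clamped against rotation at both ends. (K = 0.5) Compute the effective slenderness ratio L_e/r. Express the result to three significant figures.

Inner diameter d_i = 91.5 − 2×7.5 = 76.50 mm
I = π(d_o⁴ − d_i⁴)/64 = π(91.5⁴ − 76.50⁴)/64 = 1.760×10^6 mm⁴
A = 1.979×10^3 mm²;  r_min = √(I/A) = √(1.760×10^6/1.979×10^3) = 29.82 mm
L_e = K·L = 0.5 × 3.46 m = 1.730 m = 1730.0 mm
λ = L_e / r_min = 1730.0 / 29.82 = 58.0

λ ≈ 58.0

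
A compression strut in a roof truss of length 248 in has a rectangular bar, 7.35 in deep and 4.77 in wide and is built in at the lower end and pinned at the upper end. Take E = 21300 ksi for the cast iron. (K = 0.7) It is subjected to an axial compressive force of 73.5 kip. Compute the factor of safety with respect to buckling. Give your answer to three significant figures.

n ≈ 6.31

Buckling occurs about the weak axis: I_min = h·b³/12 with b = 4.77 in (the shorter side).
I_min = 7.35×4.77³/12 = 66.48 in⁴
Effective length L_e = K·L = 0.7 × 248 = 173.6 in
P_cr = π²EI / L_e² = π² × 21300×10³ × 66.48 / 173.6² = 4.637×10^5 lb
Factor of safety n = P_cr / P = 463.70 / 73.5 = 6.31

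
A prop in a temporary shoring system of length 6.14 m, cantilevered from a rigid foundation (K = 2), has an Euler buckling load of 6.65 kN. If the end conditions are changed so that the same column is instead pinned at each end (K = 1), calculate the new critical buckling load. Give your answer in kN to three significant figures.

P_cr ∝ 1/K², so P_cr,new = P_cr,old × (K_old/K_new)² = 6.65 × (2/1)²
= 6.65 × 4.000 = 26.6 kN

P_cr ≈ 26.6 kN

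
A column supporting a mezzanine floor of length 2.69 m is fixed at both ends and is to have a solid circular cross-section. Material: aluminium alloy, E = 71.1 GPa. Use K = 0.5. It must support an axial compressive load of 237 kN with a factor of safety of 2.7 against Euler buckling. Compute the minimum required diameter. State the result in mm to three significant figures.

Required P_cr = n·P = 2.7 × 237 = 639.9 kN
L_e = K·L = 0.5 × 2.69 = 1.345 m
Required I = P_cr·L_e²/(π²E) = 6.399×10^5 × 1.345² / (π² × 7.11×10^10) = 1.650×10^-6 m⁴
I_req = 1.650×10^6 mm⁴
Solid circle: I = πd⁴/64  ⇒  d = (64I/π)^(1/4) = (64×1.650×10^6/π)^(1/4) = 76.1 mm

d ≈ 76.1 mm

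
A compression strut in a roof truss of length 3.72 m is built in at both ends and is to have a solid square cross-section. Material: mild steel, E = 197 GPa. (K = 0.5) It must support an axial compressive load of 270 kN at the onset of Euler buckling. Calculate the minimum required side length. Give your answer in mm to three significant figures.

a ≈ 49.0 mm

L_e = K·L = 0.5 × 3.72 = 1.860 m
Required I = P_cr·L_e²/(π²E) = 2.700×10^5 × 1.860² / (π² × 1.97×10^11) = 4.804×10^-7 m⁴
I_req = 4.804×10^5 mm⁴
Solid square: I = a⁴/12  ⇒  a = (12I)^(1/4) = (12×4.804×10^5)^(1/4) = 49.0 mm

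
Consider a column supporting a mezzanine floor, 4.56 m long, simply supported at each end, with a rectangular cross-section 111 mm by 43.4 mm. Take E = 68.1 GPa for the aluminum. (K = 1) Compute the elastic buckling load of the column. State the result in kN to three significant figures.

Buckling occurs about the weak axis: I_min = h·b³/12 with b = 43.4 mm (the shorter side).
I_min = 111×43.4³/12 = 7.562×10^5 mm⁴
I = 7.562×10^5 mm⁴ = 7.562×10^-7 m⁴
Effective length L_e = K·L = 1 × 4.56 = 4.560 m
P_cr = π²EI / L_e² = π² × 68.1×10⁹ × 7.562×10^-7 / 4.560² = 2.444×10^4 N

P_cr ≈ 24.4 kN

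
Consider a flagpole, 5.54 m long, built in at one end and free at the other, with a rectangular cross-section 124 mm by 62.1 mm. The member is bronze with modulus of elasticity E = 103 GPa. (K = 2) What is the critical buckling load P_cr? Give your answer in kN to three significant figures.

P_cr ≈ 20.5 kN

Buckling occurs about the weak axis: I_min = h·b³/12 with b = 62.1 mm (the shorter side).
I_min = 124×62.1³/12 = 2.475×10^6 mm⁴
I = 2.475×10^6 mm⁴ = 2.475×10^-6 m⁴
Effective length L_e = K·L = 2 × 5.54 = 11.08 m
P_cr = π²EI / L_e² = π² × 103×10⁹ × 2.475×10^-6 / 11.08² = 2.049×10^4 N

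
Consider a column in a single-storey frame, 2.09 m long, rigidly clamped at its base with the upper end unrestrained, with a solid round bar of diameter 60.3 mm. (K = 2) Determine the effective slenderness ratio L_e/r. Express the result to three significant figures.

λ ≈ 277

For a solid circle r = d/4 = 60.3/4 = 15.08 mm
L_e = K·L = 2 × 2.09 m = 4.180 m = 4180.0 mm
λ = L_e / r_min = 4180.0 / 15.08 = 277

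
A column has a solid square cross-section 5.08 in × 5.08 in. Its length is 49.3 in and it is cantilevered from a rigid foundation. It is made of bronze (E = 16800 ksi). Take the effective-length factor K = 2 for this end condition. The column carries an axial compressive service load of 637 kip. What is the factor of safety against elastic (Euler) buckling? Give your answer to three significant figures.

n ≈ 1.49

I = a⁴/12 = 5.08⁴/12 = 55.50 in⁴
Effective length L_e = K·L = 2 × 49.3 = 98.60 in
P_cr = π²EI / L_e² = π² × 16800×10³ × 55.50 / 98.60² = 9.465×10^5 lb
Factor of safety n = P_cr / P = 946.52 / 637 = 1.49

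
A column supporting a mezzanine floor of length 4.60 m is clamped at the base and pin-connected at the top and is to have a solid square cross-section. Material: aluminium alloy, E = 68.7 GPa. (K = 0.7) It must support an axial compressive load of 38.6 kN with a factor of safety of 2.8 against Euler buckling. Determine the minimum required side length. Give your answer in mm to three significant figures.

Required P_cr = n·P = 2.8 × 38.6 = 108.1 kN
L_e = K·L = 0.7 × 4.60 = 3.220 m
Required I = P_cr·L_e²/(π²E) = 1.081×10^5 × 3.220² / (π² × 6.87×10^10) = 1.653×10^-6 m⁴
I_req = 1.653×10^6 mm⁴
Solid square: I = a⁴/12  ⇒  a = (12I)^(1/4) = (12×1.653×10^6)^(1/4) = 66.7 mm

a ≈ 66.7 mm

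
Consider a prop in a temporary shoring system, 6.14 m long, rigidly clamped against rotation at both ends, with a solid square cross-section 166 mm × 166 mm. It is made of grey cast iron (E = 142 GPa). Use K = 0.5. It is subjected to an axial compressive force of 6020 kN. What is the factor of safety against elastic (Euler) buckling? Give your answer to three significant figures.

n ≈ 1.56

I = a⁴/12 = 166⁴/12 = 6.328×10^7 mm⁴
I = 6.328×10^7 mm⁴ = 6.328×10^-5 m⁴
Effective length L_e = K·L = 0.5 × 6.14 = 3.070 m
P_cr = π²EI / L_e² = π² × 142×10⁹ × 6.328×10^-5 / 3.070² = 9.409×10^6 N
Factor of safety n = P_cr / P = 9409.4 / 6020 = 1.56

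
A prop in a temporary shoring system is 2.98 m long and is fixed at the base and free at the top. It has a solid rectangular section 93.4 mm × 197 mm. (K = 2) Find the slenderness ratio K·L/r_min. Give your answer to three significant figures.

λ ≈ 221

For a rectangle r_min = b/√12 = 93.4/√12 = 26.96 mm
L_e = K·L = 2 × 2.98 m = 5.960 m = 5960.0 mm
λ = L_e / r_min = 5960.0 / 26.96 = 221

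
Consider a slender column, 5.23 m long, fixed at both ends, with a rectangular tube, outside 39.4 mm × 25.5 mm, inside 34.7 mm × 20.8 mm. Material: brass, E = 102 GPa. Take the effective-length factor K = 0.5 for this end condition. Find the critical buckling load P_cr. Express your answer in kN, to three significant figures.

P_cr ≈ 4.18 kN

Weak-axis I_min = (h_o·b_o³ − h_i·b_i³)/12 with b_o = 25.5, b_i = 20.80 mm (shorter outer/inner sides).
I_min = (39.4×25.5³ − 34.70×20.80³)/12 = 2.842×10^4 mm⁴
I = 2.842×10^4 mm⁴ = 2.842×10^-8 m⁴
Effective length L_e = K·L = 0.5 × 5.23 = 2.615 m
P_cr = π²EI / L_e² = π² × 102×10⁹ × 2.842×10^-8 / 2.615² = 4.184×10^3 N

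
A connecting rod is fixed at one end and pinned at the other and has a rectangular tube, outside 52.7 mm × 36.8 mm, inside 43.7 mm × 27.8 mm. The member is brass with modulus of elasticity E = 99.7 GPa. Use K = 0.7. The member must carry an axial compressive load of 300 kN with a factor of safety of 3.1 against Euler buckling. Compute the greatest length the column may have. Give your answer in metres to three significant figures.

L_max ≈ 0.551 m

Weak-axis I_min = (h_o·b_o³ − h_i·b_i³)/12 with b_o = 36.8, b_i = 27.80 mm (shorter outer/inner sides).
I_min = (52.7×36.8³ − 43.70×27.80³)/12 = 1.406×10^5 mm⁴
I = 1.406×10^-7 m⁴
Required critical load P_cr = n·P = 3.1 × 300 = 930.0 kN = 9.300×10^5 N
From P_cr = π²EI/(K·L)²:  L = (1/K)·√(π²EI/P_cr) = (1/0.7)·√(π²×9.97×10^10×1.406×10^-7/9.300×10^5)
L = 0.551 m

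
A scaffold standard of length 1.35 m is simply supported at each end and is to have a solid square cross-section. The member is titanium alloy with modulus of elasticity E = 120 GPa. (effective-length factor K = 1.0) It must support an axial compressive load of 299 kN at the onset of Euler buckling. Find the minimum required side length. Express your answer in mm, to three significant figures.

a ≈ 48.5 mm

L_e = K·L = 1 × 1.35 = 1.350 m
Required I = P_cr·L_e²/(π²E) = 2.990×10^5 × 1.350² / (π² × 1.20×10^11) = 4.601×10^-7 m⁴
I_req = 4.601×10^5 mm⁴
Solid square: I = a⁴/12  ⇒  a = (12I)^(1/4) = (12×4.601×10^5)^(1/4) = 48.5 mm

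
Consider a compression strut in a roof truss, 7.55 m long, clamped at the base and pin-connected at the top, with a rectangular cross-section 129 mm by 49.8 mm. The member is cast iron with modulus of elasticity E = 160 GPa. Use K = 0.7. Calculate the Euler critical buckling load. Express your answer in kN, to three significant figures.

Buckling occurs about the weak axis: I_min = h·b³/12 with b = 49.8 mm (the shorter side).
I_min = 129×49.8³/12 = 1.328×10^6 mm⁴
I = 1.328×10^6 mm⁴ = 1.328×10^-6 m⁴
Effective length L_e = K·L = 0.7 × 7.55 = 5.285 m
P_cr = π²EI / L_e² = π² × 160×10⁹ × 1.328×10^-6 / 5.285² = 7.506×10^4 N

P_cr ≈ 75.1 kN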